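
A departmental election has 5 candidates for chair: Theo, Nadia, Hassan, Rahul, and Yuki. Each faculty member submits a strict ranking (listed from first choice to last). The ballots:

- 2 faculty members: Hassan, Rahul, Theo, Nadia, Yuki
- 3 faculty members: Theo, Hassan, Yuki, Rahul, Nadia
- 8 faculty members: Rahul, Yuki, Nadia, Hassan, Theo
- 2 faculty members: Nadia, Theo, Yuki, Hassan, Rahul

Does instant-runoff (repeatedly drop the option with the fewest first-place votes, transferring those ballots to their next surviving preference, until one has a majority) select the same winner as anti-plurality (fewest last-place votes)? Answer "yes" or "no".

no

Instant-runoff — R1 Theo 3, Nadia 2, Hassan 2, Rahul 8, Yuki 0 (Rahul winner). Winner: Rahul.
Anti-plurality — last-place votes: Theo 8, Nadia 3, Hassan 0, Rahul 2, Yuki 2. Winner: Hassan.
The two methods disagree.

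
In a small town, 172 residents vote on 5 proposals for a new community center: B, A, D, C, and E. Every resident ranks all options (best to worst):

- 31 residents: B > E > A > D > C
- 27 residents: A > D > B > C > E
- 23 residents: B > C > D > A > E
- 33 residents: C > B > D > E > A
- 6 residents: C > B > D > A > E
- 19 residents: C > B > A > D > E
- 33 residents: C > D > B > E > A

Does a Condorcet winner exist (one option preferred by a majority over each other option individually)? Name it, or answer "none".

C

C vs B: 91–81 for C.
C vs A: 114–58 for C.
C vs D: 114–58 for C.
C vs E: 141–31 for C.
C beats every other option head-to-head.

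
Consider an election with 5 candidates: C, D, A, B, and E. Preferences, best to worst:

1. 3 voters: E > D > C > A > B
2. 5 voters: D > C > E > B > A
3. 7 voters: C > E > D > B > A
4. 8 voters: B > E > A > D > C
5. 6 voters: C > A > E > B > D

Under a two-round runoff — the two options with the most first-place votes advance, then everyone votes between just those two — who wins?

C

Round 1 first-place votes: C 13, D 5, A 0, B 8, E 3.
C and B advance.
Runoff: C is preferred to B by 21 voters; B by 8.
C wins the runoff.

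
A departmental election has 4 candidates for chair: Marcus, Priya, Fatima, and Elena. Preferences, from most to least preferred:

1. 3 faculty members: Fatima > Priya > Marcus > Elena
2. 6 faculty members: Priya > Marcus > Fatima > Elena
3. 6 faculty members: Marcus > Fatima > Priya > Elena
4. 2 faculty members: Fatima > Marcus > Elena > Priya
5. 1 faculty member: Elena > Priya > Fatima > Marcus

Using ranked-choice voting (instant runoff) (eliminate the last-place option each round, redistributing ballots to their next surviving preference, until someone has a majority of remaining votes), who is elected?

Round 1: Marcus 6, Priya 6, Fatima 5, Elena 1. Eliminate Elena.
Round 2: Marcus 6, Priya 7, Fatima 5. Eliminate Fatima.
Round 3: Marcus 8, Priya 10. Priya has a majority.

Priya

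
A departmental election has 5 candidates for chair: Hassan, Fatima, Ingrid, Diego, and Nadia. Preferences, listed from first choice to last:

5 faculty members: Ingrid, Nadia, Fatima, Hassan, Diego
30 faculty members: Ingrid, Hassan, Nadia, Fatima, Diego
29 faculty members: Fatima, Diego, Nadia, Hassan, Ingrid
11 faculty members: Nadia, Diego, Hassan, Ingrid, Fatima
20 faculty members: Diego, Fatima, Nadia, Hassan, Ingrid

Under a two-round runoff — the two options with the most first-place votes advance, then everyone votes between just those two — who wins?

Fatima

Round 1 first-place votes: Hassan 0, Fatima 29, Ingrid 35, Diego 20, Nadia 11.
Ingrid and Fatima advance.
Runoff: Ingrid is preferred to Fatima by 46 voters; Fatima by 49.
Fatima wins the runoff.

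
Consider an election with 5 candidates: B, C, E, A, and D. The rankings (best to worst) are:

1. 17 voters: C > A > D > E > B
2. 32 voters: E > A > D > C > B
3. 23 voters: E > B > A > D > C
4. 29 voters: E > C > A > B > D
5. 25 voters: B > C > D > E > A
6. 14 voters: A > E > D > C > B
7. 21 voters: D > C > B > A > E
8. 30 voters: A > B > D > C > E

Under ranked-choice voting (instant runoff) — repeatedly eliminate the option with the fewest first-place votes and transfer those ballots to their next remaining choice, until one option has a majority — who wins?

Round 1: B 25, C 17, E 84, A 44, D 21. Eliminate C.
Round 2: B 25, E 84, A 61, D 21. Eliminate D.
Round 3: B 46, E 84, A 61. Eliminate B.
Round 4: E 109, A 82. E has a majority.

E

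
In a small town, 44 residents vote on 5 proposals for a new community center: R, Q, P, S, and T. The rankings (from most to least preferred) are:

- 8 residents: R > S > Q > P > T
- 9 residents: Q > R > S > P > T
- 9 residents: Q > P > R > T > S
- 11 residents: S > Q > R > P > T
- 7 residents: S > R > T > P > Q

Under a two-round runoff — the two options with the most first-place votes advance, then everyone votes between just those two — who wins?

S

Round 1 first-place votes: R 8, Q 18, P 0, S 18, T 0.
S and Q advance.
Runoff: S is preferred to Q by 26 voters; Q by 18.
S wins the runoff.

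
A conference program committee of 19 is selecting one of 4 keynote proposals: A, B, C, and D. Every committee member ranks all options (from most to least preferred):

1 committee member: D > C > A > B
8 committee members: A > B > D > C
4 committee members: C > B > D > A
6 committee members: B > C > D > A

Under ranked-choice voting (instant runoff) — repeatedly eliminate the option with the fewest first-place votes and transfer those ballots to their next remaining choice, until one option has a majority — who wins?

Round 1: A 8, B 6, C 4, D 1. Eliminate D.
Round 2: A 8, B 6, C 5. Eliminate C.
Round 3: A 9, B 10. B has a majority.

B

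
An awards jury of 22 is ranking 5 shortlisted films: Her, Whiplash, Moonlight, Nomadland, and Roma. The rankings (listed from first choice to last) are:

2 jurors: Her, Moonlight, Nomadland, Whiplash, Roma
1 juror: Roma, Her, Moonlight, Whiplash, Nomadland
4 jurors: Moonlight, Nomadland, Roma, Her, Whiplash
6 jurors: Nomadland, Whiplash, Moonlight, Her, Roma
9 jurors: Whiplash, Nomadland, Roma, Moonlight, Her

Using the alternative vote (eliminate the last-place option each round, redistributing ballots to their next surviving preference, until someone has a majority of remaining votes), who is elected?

Round 1: Her 2, Whiplash 9, Moonlight 4, Nomadland 6, Roma 1. Eliminate Roma.
Round 2: Her 3, Whiplash 9, Moonlight 4, Nomadland 6. Eliminate Her.
Round 3: Whiplash 9, Moonlight 7, Nomadland 6. Eliminate Nomadland.
Round 4: Whiplash 15, Moonlight 7. Whiplash has a majority.

Whiplash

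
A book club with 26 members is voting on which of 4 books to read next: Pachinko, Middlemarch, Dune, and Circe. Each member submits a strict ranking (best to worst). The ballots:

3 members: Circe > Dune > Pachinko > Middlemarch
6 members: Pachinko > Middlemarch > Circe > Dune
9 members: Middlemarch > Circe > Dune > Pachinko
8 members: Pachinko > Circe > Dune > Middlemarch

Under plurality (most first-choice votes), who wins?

Pachinko

First-place votes: Pachinko 14, Middlemarch 9, Dune 0, Circe 3.
Pachinko has the most first-place votes.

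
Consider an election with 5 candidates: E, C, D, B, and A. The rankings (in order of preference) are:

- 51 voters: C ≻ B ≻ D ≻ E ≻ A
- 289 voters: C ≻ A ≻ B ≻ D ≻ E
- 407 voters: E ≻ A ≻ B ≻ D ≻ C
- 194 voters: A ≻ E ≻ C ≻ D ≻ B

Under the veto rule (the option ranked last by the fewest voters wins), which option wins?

Last-place votes: E 289, C 407, D 0, B 194, A 51.
D is ranked last by the fewest voters, so D wins.

D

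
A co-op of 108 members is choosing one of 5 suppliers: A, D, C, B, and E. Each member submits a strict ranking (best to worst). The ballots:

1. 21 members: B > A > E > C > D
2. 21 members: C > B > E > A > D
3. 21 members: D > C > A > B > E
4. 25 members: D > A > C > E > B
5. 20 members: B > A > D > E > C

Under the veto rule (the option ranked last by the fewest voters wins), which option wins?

A

Last-place votes: A 0, D 42, C 20, B 25, E 21.
A is ranked last by the fewest voters, so A wins.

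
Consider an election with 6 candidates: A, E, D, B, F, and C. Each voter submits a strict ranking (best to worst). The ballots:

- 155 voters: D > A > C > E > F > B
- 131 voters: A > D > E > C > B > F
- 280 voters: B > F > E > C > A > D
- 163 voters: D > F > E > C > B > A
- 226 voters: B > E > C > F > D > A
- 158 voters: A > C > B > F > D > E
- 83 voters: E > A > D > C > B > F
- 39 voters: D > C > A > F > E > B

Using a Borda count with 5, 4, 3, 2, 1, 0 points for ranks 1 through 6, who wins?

A: 155·4 + 131·5 + 280·1 + 163·0 + 226·0 + 158·5 + 83·4 + 39·3 = 2794
E: 155·2 + 131·3 + 280·3 + 163·3 + 226·4 + 158·0 + 83·5 + 39·1 = 3390
D: 155·5 + 131·4 + 280·0 + 163·5 + 226·1 + 158·1 + 83·3 + 39·5 = 2942
B: 155·0 + 131·1 + 280·5 + 163·1 + 226·5 + 158·3 + 83·1 + 39·0 = 3381
F: 155·1 + 131·0 + 280·4 + 163·4 + 226·2 + 158·2 + 83·0 + 39·2 = 2773
C: 155·3 + 131·2 + 280·2 + 163·2 + 226·3 + 158·4 + 83·2 + 39·4 = 3245
E has the highest Borda score (3390).

E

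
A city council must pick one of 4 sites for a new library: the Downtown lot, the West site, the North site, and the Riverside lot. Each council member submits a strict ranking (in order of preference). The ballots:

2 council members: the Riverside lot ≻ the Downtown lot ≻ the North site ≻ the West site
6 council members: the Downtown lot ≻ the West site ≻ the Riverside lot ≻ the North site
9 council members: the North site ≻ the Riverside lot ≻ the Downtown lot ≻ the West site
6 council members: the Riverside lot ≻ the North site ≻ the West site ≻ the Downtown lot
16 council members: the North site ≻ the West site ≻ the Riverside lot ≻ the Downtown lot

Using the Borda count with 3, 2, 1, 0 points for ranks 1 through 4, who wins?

the North site

the Downtown lot: 2·2 + 6·3 + 9·1 + 6·0 + 16·0 = 31
the West site: 2·0 + 6·2 + 9·0 + 6·1 + 16·2 = 50
the North site: 2·1 + 6·0 + 9·3 + 6·2 + 16·3 = 89
the Riverside lot: 2·3 + 6·1 + 9·2 + 6·3 + 16·1 = 64
the North site has the highest Borda score (89).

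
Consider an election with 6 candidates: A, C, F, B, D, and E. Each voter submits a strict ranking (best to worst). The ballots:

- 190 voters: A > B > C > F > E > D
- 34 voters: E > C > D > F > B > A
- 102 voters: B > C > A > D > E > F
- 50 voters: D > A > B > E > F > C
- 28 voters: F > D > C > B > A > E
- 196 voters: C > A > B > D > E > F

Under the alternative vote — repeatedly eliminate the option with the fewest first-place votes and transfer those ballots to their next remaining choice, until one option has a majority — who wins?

Round 1: A 190, C 196, F 28, B 102, D 50, E 34. Eliminate F.
Round 2: A 190, C 196, B 102, D 78, E 34. Eliminate E.
Round 3: A 190, C 230, B 102, D 78. Eliminate D.
Round 4: A 240, C 258, B 102. Eliminate B.
Round 5: A 240, C 360. C has a majority.

C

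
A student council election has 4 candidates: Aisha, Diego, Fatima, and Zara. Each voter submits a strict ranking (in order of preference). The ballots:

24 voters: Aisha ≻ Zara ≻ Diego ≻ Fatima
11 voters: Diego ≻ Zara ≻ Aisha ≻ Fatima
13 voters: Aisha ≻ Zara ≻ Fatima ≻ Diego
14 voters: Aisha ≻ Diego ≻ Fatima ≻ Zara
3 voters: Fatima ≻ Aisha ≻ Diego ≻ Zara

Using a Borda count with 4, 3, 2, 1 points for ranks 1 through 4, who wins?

Aisha: 24·4 + 11·2 + 13·4 + 14·4 + 3·3 = 235
Diego: 24·2 + 11·4 + 13·1 + 14·3 + 3·2 = 153
Fatima: 24·1 + 11·1 + 13·2 + 14·2 + 3·4 = 101
Zara: 24·3 + 11·3 + 13·3 + 14·1 + 3·1 = 161
Aisha has the highest Borda score (235).

Aisha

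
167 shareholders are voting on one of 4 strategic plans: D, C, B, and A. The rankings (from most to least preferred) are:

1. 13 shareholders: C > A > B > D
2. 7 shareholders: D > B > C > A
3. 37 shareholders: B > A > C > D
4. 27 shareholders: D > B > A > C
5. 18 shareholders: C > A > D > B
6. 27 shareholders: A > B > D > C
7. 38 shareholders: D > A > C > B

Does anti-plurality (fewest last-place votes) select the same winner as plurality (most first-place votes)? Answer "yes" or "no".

no

Anti-plurality — last-place votes: D 50, C 54, B 56, A 7. Winner: A.
Plurality — first-place votes: D 72, C 31, B 37, A 27. Winner: D.
The two methods disagree.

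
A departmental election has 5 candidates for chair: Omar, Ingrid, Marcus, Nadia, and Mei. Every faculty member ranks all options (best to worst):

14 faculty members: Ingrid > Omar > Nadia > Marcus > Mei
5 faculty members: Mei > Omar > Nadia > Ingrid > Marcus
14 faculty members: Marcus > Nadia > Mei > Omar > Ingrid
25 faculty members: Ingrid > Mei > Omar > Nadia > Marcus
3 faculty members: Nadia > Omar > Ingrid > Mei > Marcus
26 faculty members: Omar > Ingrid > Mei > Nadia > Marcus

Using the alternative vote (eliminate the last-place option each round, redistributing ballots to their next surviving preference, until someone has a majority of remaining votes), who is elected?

Omar

Round 1: Omar 26, Ingrid 39, Marcus 14, Nadia 3, Mei 5. Eliminate Nadia.
Round 2: Omar 29, Ingrid 39, Marcus 14, Mei 5. Eliminate Mei.
Round 3: Omar 34, Ingrid 39, Marcus 14. Eliminate Marcus.
Round 4: Omar 48, Ingrid 39. Omar has a majority.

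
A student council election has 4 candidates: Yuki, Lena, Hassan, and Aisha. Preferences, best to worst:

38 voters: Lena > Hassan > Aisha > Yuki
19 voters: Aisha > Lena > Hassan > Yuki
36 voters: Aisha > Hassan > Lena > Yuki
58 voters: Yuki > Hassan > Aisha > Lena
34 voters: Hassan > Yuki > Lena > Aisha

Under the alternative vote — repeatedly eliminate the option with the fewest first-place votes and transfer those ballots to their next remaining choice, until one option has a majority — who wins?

Aisha

Round 1: Yuki 58, Lena 38, Hassan 34, Aisha 55. Eliminate Hassan.
Round 2: Yuki 92, Lena 38, Aisha 55. Eliminate Lena.
Round 3: Yuki 92, Aisha 93. Aisha has a majority.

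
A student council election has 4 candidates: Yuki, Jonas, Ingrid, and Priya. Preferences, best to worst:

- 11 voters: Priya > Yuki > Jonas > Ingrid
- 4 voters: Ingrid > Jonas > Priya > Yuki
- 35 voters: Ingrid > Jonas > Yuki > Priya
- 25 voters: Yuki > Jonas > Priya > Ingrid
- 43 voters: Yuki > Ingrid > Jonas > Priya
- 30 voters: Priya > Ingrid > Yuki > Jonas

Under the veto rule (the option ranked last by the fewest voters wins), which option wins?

Last-place votes: Yuki 4, Jonas 30, Ingrid 36, Priya 78.
Yuki is ranked last by the fewest voters, so Yuki wins.

Yuki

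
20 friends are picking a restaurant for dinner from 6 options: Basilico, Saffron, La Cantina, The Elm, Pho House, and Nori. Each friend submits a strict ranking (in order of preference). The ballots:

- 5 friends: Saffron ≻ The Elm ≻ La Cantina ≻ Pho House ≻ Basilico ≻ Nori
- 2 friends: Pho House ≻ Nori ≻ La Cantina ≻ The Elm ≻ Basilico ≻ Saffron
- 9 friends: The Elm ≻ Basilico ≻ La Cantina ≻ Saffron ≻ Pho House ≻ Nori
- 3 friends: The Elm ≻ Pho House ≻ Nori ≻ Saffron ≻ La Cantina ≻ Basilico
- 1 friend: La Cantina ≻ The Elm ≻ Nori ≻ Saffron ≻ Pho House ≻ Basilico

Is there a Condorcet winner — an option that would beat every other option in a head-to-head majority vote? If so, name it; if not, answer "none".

The Elm vs Basilico: 20–0 for The Elm.
The Elm vs Saffron: 15–5 for The Elm.
The Elm vs La Cantina: 17–3 for The Elm.
The Elm vs Pho House: 18–2 for The Elm.
The Elm vs Nori: 18–2 for The Elm.
The Elm beats every other option head-to-head.

The Elm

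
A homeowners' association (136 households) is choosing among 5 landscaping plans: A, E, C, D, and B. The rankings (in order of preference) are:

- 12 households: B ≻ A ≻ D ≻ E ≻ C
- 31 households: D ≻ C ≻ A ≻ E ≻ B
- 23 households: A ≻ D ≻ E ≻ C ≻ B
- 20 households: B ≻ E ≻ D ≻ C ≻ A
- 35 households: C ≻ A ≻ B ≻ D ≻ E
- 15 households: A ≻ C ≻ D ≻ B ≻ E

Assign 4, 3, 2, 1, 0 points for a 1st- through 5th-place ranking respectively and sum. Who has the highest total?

A

A: 12·3 + 31·2 + 23·4 + 20·0 + 35·3 + 15·4 = 355
E: 12·1 + 31·1 + 23·2 + 20·3 + 35·0 + 15·0 = 149
C: 12·0 + 31·3 + 23·1 + 20·1 + 35·4 + 15·3 = 321
D: 12·2 + 31·4 + 23·3 + 20·2 + 35·1 + 15·2 = 322
B: 12·4 + 31·0 + 23·0 + 20·4 + 35·2 + 15·1 = 213
A has the highest Borda score (355).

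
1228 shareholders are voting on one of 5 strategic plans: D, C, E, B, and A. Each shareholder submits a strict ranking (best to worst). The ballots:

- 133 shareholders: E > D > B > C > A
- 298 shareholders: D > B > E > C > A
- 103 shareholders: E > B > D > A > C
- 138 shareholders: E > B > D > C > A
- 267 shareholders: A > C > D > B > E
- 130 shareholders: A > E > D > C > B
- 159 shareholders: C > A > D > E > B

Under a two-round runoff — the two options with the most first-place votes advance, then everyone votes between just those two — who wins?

E

Round 1 first-place votes: D 298, C 159, E 374, B 0, A 397.
A and E advance.
Runoff: A is preferred to E by 556 voters; E by 672.
E wins the runoff.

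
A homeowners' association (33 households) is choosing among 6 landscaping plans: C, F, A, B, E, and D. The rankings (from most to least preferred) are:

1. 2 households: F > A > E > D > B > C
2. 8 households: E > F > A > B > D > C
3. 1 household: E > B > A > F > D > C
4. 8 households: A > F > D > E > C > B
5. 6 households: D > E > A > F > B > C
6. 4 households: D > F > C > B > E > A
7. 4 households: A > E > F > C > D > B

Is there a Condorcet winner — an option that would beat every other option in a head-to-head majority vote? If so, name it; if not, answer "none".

none

Checking pairwise contests:
F beats C 33–0.
A beats F 19–14.
E beats A 19–14.
F beats B 32–1.
D beats E 18–15.
F beats D 23–10.
Every option loses at least one head-to-head, so there is no Condorcet winner.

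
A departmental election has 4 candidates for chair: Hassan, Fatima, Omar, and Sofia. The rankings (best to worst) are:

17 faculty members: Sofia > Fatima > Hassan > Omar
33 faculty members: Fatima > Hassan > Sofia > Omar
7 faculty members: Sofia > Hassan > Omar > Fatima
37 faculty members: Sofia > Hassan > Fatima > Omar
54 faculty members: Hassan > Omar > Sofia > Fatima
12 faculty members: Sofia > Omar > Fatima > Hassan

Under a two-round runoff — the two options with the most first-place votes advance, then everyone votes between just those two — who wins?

Round 1 first-place votes: Hassan 54, Fatima 33, Omar 0, Sofia 73.
Sofia and Hassan advance.
Runoff: Sofia is preferred to Hassan by 73 voters; Hassan by 87.
Hassan wins the runoff.

Hassan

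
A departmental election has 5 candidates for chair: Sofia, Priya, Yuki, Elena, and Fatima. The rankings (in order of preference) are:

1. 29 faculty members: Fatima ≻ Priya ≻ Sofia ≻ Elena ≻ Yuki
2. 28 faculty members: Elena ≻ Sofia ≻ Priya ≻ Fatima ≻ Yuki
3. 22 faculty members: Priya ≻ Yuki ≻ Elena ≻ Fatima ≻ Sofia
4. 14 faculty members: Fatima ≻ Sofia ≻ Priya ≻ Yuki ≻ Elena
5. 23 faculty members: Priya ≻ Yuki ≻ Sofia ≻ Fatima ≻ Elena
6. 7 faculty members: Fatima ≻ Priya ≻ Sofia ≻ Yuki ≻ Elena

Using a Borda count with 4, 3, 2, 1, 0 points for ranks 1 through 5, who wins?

Priya

Sofia: 29·2 + 28·3 + 22·0 + 14·3 + 23·2 + 7·2 = 244
Priya: 29·3 + 28·2 + 22·4 + 14·2 + 23·4 + 7·3 = 372
Yuki: 29·0 + 28·0 + 22·3 + 14·1 + 23·3 + 7·1 = 156
Elena: 29·1 + 28·4 + 22·2 + 14·0 + 23·0 + 7·0 = 185
Fatima: 29·4 + 28·1 + 22·1 + 14·4 + 23·1 + 7·4 = 273
Priya has the highest Borda score (372).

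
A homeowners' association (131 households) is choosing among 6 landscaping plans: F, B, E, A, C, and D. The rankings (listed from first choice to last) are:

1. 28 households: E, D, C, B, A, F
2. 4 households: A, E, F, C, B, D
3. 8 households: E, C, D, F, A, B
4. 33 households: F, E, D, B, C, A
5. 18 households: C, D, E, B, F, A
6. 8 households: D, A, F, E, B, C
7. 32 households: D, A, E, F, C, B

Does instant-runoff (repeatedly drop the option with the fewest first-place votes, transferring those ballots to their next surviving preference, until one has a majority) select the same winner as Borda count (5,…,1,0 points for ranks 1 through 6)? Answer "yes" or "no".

Instant-runoff — R1 F 33, B 0, E 36, A 4, C 18, D 40 (B out); R2 F 33, E 36, A 4, C 18, D 40 (A out); R3 F 33, E 40, C 18, D 40 (C out); R4 F 33, E 40, D 58 (F out); R5 E 73, D 58 (E winner). Winner: E.
Borda — scores: F 299, B 170, E 494, A 216, C 279, D 507. Winner: D.
The two methods disagree.

no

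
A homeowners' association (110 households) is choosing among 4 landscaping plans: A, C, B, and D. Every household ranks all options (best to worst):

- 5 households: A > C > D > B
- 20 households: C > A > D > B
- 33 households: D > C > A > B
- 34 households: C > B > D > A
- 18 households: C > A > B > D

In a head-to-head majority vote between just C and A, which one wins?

Voters preferring C to A: 105; preferring A to C: 5.
C wins the head-to-head.

C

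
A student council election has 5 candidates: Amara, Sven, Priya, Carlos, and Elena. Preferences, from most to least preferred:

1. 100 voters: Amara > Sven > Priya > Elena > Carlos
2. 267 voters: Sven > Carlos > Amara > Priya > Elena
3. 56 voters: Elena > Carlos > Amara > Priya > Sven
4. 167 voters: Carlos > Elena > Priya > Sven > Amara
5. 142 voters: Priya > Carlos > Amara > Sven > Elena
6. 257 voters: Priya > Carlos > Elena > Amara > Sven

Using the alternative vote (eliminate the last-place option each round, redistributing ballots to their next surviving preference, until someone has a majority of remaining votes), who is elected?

Priya

Round 1: Amara 100, Sven 267, Priya 399, Carlos 167, Elena 56. Eliminate Elena.
Round 2: Amara 100, Sven 267, Priya 399, Carlos 223. Eliminate Amara.
Round 3: Sven 367, Priya 399, Carlos 223. Eliminate Carlos.
Round 4: Sven 367, Priya 622. Priya has a majority.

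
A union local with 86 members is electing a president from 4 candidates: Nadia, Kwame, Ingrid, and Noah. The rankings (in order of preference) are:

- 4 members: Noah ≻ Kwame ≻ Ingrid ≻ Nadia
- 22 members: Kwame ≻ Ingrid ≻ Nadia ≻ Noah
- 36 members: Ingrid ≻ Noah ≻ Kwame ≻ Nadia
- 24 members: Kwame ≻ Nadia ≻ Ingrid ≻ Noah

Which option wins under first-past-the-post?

Kwame

First-place votes: Nadia 0, Kwame 46, Ingrid 36, Noah 4.
Kwame has the most first-place votes.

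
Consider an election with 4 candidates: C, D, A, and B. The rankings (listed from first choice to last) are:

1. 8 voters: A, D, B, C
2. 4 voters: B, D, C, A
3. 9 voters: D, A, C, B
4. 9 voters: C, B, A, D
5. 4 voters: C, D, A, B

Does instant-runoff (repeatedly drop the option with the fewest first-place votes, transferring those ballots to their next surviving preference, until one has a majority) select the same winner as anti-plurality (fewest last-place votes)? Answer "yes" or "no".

Instant-runoff — R1 C 13, D 9, A 8, B 4 (B out); R2 C 13, D 13, A 8 (A out); R3 C 13, D 21 (D winner). Winner: D.
Anti-plurality — last-place votes: C 8, D 9, A 4, B 13. Winner: A.
The two methods disagree.

no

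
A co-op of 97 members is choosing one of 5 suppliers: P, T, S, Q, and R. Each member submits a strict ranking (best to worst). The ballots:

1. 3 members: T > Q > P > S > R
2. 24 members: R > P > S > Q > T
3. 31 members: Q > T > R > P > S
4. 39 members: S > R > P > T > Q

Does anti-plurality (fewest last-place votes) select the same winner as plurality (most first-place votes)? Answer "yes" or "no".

no

Anti-plurality — last-place votes: P 0, T 24, S 31, Q 39, R 3. Winner: P.
Plurality — first-place votes: P 0, T 3, S 39, Q 31, R 24. Winner: S.
The two methods disagree.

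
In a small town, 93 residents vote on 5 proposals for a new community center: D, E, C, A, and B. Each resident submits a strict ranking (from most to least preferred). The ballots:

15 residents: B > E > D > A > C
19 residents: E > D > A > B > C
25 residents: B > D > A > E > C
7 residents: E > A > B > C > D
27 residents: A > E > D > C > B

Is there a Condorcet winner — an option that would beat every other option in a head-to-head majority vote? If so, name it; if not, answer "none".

Checking pairwise contests:
E beats D 68–25.
A beats E 52–41.
D beats C 86–7.
D beats A 59–34.
E beats B 53–40.
Every option loses at least one head-to-head, so there is no Condorcet winner.

none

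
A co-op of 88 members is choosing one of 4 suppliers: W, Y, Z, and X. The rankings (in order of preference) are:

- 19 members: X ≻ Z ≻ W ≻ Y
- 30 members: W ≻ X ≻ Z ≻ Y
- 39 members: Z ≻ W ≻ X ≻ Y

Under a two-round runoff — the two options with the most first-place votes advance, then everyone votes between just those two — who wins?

Round 1 first-place votes: W 30, Y 0, Z 39, X 19.
Z and W advance.
Runoff: Z is preferred to W by 58 voters; W by 30.
Z wins the runoff.

Z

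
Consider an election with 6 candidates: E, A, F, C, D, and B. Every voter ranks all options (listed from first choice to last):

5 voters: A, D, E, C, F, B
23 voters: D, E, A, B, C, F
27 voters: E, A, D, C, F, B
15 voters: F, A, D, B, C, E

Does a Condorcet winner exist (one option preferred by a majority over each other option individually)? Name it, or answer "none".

Checking pairwise contests:
D beats E 43–27.
E beats A 50–20.
E beats F 55–15.
E beats C 55–15.
A beats D 47–23.
E beats B 55–15.
Every option loses at least one head-to-head, so there is no Condorcet winner.

none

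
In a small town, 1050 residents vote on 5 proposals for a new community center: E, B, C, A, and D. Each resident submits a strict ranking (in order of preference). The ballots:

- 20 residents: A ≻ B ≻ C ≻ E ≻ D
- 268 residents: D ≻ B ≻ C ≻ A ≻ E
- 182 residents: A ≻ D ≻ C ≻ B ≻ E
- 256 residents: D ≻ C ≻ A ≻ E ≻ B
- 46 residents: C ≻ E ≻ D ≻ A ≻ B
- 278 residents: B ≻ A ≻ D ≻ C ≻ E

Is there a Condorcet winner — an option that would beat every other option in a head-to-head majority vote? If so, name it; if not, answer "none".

D

D vs E: 984–66 for D.
D vs B: 752–298 for D.
D vs C: 984–66 for D.
D vs A: 570–480 for D.
D beats every other option head-to-head.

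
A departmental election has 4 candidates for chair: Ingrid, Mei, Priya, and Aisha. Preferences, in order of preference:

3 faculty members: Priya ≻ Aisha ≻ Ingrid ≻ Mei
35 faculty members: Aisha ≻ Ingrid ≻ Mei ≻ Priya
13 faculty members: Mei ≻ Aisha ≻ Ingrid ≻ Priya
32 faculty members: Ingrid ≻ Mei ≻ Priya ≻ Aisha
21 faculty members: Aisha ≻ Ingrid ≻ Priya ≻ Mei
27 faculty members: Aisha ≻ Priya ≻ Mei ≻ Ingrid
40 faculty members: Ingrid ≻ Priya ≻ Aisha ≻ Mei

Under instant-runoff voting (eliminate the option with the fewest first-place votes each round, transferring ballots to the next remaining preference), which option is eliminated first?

Priya

Round 1: Ingrid 72, Mei 13, Priya 3, Aisha 83. Eliminate Priya.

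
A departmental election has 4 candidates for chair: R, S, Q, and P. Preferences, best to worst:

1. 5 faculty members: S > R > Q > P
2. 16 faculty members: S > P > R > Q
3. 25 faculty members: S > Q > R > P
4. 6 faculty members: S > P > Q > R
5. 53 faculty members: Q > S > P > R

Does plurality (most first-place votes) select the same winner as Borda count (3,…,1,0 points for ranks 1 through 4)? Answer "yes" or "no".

no

Plurality — first-place votes: R 0, S 52, Q 53, P 0. Winner: Q.
Borda — scores: R 51, S 262, Q 220, P 97. Winner: S.
The two methods disagree.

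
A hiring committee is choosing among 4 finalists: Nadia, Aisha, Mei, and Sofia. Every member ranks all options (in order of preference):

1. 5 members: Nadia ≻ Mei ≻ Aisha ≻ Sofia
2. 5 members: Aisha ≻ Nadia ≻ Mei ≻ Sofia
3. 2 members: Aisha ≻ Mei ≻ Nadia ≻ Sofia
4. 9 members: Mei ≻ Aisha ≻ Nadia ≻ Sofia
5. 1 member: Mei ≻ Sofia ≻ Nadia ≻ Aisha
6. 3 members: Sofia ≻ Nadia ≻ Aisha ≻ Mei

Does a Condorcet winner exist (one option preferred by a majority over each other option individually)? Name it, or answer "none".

none

Checking pairwise contests:
Aisha beats Nadia 16–9.
Mei beats Aisha 15–10.
Nadia beats Mei 13–12.
Nadia beats Sofia 21–4.
Every option loses at least one head-to-head, so there is no Condorcet winner.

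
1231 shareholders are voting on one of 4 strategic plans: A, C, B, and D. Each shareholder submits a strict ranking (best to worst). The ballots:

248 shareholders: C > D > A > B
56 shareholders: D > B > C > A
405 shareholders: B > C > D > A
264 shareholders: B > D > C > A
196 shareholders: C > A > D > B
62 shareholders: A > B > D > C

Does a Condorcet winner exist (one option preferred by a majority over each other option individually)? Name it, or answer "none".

B

B vs A: 725–506 for B.
B vs C: 787–444 for B.
B vs D: 731–500 for B.
B beats every other option head-to-head.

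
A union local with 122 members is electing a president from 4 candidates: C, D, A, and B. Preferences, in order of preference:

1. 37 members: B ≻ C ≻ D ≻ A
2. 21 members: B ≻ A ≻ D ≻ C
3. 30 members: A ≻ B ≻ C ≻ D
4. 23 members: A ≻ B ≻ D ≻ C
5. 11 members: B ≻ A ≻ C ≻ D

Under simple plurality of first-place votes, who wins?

First-place votes: C 0, D 0, A 53, B 69.
B has the most first-place votes.

B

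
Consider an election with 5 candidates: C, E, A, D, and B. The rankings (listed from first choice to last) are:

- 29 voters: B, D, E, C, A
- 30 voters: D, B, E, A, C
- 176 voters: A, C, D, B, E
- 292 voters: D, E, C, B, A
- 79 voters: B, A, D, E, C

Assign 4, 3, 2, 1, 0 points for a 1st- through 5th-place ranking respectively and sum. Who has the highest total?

C: 29·1 + 30·0 + 176·3 + 292·2 + 79·0 = 1141
E: 29·2 + 30·2 + 176·0 + 292·3 + 79·1 = 1073
A: 29·0 + 30·1 + 176·4 + 292·0 + 79·3 = 971
D: 29·3 + 30·4 + 176·2 + 292·4 + 79·2 = 1885
B: 29·4 + 30·3 + 176·1 + 292·1 + 79·4 = 990
D has the highest Borda score (1885).

D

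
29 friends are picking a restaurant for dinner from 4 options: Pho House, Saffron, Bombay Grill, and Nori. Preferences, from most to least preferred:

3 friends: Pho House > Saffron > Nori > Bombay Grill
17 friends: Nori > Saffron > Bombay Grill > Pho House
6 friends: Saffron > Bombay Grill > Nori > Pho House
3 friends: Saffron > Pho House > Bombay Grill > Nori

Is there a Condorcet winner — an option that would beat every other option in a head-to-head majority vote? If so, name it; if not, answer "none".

Nori vs Pho House: 23–6 for Nori.
Nori vs Saffron: 17–12 for Nori.
Nori vs Bombay Grill: 20–9 for Nori.
Nori beats every other option head-to-head.

Nori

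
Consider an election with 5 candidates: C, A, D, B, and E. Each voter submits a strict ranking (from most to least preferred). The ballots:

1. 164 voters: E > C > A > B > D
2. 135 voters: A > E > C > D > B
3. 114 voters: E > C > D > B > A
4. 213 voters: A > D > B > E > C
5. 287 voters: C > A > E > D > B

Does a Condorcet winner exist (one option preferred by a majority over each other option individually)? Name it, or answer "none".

none

Checking pairwise contests:
E beats C 626–287.
C beats A 565–348.
C beats D 700–213.
C beats B 700–213.
A beats E 635–278.
Every option loses at least one head-to-head, so there is no Condorcet winner.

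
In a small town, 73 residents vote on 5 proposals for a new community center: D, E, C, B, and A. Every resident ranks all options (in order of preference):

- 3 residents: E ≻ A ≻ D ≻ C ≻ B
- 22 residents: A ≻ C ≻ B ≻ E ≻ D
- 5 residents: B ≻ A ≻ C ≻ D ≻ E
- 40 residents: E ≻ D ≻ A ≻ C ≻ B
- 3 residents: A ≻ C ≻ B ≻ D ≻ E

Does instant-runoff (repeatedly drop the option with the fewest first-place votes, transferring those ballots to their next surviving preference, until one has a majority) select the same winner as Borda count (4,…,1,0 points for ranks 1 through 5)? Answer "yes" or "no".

Instant-runoff — R1 D 0, E 43, C 0, B 5, A 25 (E winner). Winner: E.
Borda — scores: D 134, E 194, C 128, B 70, A 204. Winner: A.
The two methods disagree.

no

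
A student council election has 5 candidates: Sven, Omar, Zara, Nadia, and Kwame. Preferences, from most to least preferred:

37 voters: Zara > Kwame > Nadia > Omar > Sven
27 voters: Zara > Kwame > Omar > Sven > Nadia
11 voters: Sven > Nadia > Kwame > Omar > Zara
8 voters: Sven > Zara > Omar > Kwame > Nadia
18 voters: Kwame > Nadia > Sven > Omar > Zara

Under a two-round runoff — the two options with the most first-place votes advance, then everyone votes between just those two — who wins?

Zara

Round 1 first-place votes: Sven 19, Omar 0, Zara 64, Nadia 0, Kwame 18.
Zara and Sven advance.
Runoff: Zara is preferred to Sven by 64 voters; Sven by 37.
Zara wins the runoff.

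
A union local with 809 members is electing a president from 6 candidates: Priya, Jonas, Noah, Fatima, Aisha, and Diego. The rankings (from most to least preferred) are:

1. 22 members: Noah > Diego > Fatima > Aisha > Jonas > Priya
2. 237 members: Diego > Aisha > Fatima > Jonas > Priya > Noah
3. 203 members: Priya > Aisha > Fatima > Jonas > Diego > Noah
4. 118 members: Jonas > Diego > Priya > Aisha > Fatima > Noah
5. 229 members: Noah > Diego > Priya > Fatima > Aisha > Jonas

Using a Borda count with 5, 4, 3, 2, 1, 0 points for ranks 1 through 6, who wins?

Diego

Priya: 22·0 + 237·1 + 203·5 + 118·3 + 229·3 = 2293
Jonas: 22·1 + 237·2 + 203·2 + 118·5 + 229·0 = 1492
Noah: 22·5 + 237·0 + 203·0 + 118·0 + 229·5 = 1255
Fatima: 22·3 + 237·3 + 203·3 + 118·1 + 229·2 = 1962
Aisha: 22·2 + 237·4 + 203·4 + 118·2 + 229·1 = 2269
Diego: 22·4 + 237·5 + 203·1 + 118·4 + 229·4 = 2864
Diego has the highest Borda score (2864).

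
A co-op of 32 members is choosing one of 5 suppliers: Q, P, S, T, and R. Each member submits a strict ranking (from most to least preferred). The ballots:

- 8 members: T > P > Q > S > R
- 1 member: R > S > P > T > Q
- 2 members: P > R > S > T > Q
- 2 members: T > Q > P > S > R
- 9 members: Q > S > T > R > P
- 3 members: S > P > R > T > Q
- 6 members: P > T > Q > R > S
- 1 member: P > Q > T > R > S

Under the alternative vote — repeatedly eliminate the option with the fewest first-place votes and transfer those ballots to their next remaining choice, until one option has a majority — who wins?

T

Round 1: Q 9, P 9, S 3, T 10, R 1. Eliminate R.
Round 2: Q 9, P 9, S 4, T 10. Eliminate S.
Round 3: Q 9, P 13, T 10. Eliminate Q.
Round 4: P 13, T 19. T has a majority.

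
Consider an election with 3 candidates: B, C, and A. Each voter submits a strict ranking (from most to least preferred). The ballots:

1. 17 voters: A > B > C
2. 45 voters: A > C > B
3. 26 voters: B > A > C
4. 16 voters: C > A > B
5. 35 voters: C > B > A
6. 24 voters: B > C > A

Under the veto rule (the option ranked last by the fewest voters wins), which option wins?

C

Last-place votes: B 61, C 43, A 59.
C is ranked last by the fewest voters, so C wins.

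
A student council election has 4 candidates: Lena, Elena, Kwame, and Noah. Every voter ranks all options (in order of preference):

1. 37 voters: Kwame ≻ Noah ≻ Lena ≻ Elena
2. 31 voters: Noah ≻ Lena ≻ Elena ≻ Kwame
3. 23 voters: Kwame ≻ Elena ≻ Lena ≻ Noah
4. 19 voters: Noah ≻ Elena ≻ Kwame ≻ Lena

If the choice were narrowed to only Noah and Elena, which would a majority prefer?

Voters preferring Noah to Elena: 87; preferring Elena to Noah: 23.
Noah wins the head-to-head.

Noah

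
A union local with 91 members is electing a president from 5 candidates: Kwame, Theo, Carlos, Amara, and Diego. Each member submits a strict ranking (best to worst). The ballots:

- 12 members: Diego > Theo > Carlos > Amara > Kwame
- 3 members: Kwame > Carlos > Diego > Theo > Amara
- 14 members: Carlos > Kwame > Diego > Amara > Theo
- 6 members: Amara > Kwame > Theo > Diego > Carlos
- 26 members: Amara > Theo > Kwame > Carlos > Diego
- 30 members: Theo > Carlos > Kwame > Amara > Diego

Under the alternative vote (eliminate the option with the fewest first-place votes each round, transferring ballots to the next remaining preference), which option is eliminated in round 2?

Diego

Round 1: Kwame 3, Theo 30, Carlos 14, Amara 32, Diego 12. Eliminate Kwame.
Round 2: Theo 30, Carlos 17, Amara 32, Diego 12. Eliminate Diego.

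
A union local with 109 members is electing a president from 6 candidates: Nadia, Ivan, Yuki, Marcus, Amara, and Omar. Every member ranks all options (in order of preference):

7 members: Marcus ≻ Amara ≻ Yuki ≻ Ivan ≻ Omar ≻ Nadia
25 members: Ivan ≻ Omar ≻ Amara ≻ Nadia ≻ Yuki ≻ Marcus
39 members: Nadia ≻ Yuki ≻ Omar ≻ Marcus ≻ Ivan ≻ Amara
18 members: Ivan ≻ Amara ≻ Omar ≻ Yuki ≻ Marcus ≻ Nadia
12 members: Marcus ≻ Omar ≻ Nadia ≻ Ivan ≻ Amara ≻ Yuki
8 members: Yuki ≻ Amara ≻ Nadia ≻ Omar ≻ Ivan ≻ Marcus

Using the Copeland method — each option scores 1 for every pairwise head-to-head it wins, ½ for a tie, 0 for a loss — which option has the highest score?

Nadia: beats Ivan, Yuki, and Marcus; loses to Amara and Omar → score 3.
Ivan: beats Yuki and Amara; loses to Nadia, Marcus, and Omar → score 2.
Yuki: beats Marcus; loses to Nadia, Ivan, Amara, and Omar → score 1.
Marcus: beats Ivan and Amara; loses to Nadia, Yuki, and Omar → score 2.
Amara: beats Nadia and Yuki; loses to Ivan, Marcus, and Omar → score 2.
Omar: beats Nadia, Ivan, Yuki, Marcus, and Amara → score 5.
Omar has the best pairwise record.

Omar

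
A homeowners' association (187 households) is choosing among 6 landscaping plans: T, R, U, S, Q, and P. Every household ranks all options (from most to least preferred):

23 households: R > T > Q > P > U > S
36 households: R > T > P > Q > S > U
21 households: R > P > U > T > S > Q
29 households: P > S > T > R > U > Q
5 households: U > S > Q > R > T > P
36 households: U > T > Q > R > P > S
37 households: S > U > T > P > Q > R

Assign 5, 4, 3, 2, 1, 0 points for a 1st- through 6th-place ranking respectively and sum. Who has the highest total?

T: 23·4 + 36·4 + 21·2 + 29·3 + 5·1 + 36·4 + 37·3 = 625
R: 23·5 + 36·5 + 21·5 + 29·2 + 5·2 + 36·2 + 37·0 = 540
U: 23·1 + 36·0 + 21·3 + 29·1 + 5·5 + 36·5 + 37·4 = 468
S: 23·0 + 36·1 + 21·1 + 29·4 + 5·4 + 36·0 + 37·5 = 378
Q: 23·3 + 36·2 + 21·0 + 29·0 + 5·3 + 36·3 + 37·1 = 301
P: 23·2 + 36·3 + 21·4 + 29·5 + 5·0 + 36·1 + 37·2 = 493
T has the highest Borda score (625).

T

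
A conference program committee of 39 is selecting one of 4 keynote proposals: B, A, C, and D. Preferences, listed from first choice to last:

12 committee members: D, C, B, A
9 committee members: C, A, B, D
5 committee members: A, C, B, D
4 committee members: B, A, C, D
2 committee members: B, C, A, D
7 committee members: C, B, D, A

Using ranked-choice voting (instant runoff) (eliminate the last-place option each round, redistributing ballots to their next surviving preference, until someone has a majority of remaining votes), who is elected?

Round 1: B 6, A 5, C 16, D 12. Eliminate A.
Round 2: B 6, C 21, D 12. C has a majority.

C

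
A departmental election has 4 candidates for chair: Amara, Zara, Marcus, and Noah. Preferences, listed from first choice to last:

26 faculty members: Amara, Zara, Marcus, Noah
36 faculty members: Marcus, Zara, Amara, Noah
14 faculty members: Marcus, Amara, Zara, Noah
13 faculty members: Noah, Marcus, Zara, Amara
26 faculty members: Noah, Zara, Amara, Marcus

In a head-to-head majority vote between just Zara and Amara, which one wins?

Zara

Voters preferring Zara to Amara: 75; preferring Amara to Zara: 40.
Zara wins the head-to-head.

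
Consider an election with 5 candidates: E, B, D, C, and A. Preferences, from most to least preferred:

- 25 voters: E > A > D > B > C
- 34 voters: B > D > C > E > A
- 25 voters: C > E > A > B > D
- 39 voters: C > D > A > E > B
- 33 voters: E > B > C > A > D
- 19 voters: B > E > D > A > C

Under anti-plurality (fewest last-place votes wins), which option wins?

Last-place votes: E 0, B 39, D 58, C 44, A 34.
E is ranked last by the fewest voters, so E wins.

E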